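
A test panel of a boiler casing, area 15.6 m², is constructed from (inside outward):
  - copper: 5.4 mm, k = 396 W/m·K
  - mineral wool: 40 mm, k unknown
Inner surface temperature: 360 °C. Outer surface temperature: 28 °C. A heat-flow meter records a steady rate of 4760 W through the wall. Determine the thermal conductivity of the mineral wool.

k ≈ 0.0368 W/(m·K)

Thermal resistances in series:
R_copper = L/(kA) = 0.0054/(396×15.6) = 8.741×10^-7 K/W
Sum of known resistances R_other = 8.741×10^-7 K/W
Total R = ΔT/Q = 332/4760 = 0.06975 K/W
R_mineral wool = R_total − R_other = 0.06975 K/W
k = L/(R·A) = 0.04/(0.06975×15.6)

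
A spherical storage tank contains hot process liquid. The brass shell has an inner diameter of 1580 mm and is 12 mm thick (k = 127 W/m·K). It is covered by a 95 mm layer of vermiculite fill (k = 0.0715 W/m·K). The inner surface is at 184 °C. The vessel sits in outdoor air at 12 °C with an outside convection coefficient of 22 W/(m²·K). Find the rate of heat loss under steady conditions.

For a spherical shell R = (1/r₁ − 1/r₂)/(4πk); film R = 1/(h·4πr²). In series:
R_brass shell = (1/0.79 − 1/0.802)/(4π×127) = 1.187×10^-5 K/W
R_vermiculite fill = (1/0.802 − 1/0.897)/(4π×0.0715) = 0.147 K/W
R_outer film = 1/(h·4πr_o²) = 1/(22×4π×0.897²) = 0.004496 K/W
R_total = 0.1515 K/W
Q = ΔT/R_total = 172/0.1515

Q ≈ 1140 W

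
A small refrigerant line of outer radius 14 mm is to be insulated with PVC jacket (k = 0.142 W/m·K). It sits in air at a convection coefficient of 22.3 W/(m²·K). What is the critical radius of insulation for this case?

For a cylinder r_cr = k/h = 0.142/22.3
r_cr = 6.37 mm; since the bare radius (14 mm) is above r_cr, any added insulation will reduce heat loss.

r_cr ≈ 6.37 mm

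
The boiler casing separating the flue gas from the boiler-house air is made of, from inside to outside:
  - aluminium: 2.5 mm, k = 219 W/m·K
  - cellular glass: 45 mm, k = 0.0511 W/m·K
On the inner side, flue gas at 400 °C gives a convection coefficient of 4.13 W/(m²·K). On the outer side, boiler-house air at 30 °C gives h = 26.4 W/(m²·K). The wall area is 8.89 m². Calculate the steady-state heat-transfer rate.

Model the wall as resistances in series:
R_inner film = 1/(h_i·A) = 1/(4.13×8.89) = 0.02724 K/W
R_aluminium = L/(kA) = 0.0025/(219×8.89) = 1.284×10^-6 K/W
R_cellular glass = L/(kA) = 0.045/(0.0511×8.89) = 0.09906 K/W
R_outer film = 1/(h_o·A) = 1/(26.4×8.89) = 0.004261 K/W
R_total = 0.1306 K/W
Q = ΔT / R_total = 370 / 0.1306

Q ≈ 2830 W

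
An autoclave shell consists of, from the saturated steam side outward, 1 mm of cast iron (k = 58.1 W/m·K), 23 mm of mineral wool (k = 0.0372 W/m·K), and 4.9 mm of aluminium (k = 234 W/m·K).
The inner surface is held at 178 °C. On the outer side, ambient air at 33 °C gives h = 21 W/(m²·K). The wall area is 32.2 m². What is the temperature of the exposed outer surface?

Treating each layer as a thermal resistance in series:
R_cast iron = L/(kA) = 0.001/(58.1×32.2) = 5.345×10^-7 K/W
R_mineral wool = L/(kA) = 0.023/(0.0372×32.2) = 0.0192 K/W
R_aluminium = L/(kA) = 0.0049/(234×32.2) = 6.503×10^-7 K/W
R_outer film = 1/(h_o·A) = 1/(21×32.2) = 0.001479 K/W
R_total = 0.02068 K/W;  Q = ΔT/R_total = 145/0.02068 = 7011 W
T_interface = T_inner − Q·ΣR(inner→interface) = 178 − 7010×0.0192

T ≈ 43.4 °C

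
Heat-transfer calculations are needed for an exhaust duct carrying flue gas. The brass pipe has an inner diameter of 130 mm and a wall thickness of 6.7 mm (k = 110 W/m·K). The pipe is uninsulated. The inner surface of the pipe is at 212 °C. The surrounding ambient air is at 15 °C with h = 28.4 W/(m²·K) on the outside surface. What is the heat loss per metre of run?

q′ ≈ 2520 W/m

Treating each annulus and film as a series resistance:
R_brass pipe wall = ln(71.7/65)/(2π×110×1) = 1.419×10^-4 K/W
R_outer film = 1/(h_o·2πr_oL) = 1/(28.4×2π×0.0717×1) = 0.07816 K/W
R_total = 0.0783 K/W
Q = ΔT/R_total = 197/0.0783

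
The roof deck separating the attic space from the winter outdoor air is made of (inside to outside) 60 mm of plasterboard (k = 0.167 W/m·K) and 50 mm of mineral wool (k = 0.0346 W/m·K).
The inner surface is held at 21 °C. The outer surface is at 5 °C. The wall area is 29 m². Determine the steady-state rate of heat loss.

Treating each layer as a thermal resistance in series:
R_plasterboard = L/(kA) = 0.06/(0.167×29) = 0.01239 K/W
R_mineral wool = L/(kA) = 0.05/(0.0346×29) = 0.04983 K/W
R_total = 0.06222 K/W
Q = ΔT / R_total = 16 / 0.06222

Q ≈ 257 W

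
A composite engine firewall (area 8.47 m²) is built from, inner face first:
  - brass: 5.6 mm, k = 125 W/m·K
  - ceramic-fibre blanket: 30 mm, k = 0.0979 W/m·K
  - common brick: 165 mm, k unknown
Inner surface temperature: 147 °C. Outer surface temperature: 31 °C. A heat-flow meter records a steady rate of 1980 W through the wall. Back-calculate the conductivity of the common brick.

k ≈ 0.87 W/(m·K)

Using the resistance-network approach (series):
R_brass = L/(kA) = 0.0056/(125×8.47) = 5.289×10^-6 K/W
R_ceramic-fibre blanket = L/(kA) = 0.03/(0.0979×8.47) = 0.03618 K/W
Sum of known resistances R_other = 0.03618 K/W
Total R = ΔT/Q = 116/1980 = 0.05859 K/W
R_common brick = R_total − R_other = 0.0224 K/W
k = L/(R·A) = 0.165/(0.0224×8.47)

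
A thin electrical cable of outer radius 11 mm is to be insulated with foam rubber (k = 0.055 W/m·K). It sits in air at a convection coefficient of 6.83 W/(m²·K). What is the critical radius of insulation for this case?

For a cylinder r_cr = k/h = 0.055/6.83
r_cr = 8.05 mm; since the bare radius (11 mm) is above r_cr, any added insulation will reduce heat loss.

r_cr ≈ 8.05 mm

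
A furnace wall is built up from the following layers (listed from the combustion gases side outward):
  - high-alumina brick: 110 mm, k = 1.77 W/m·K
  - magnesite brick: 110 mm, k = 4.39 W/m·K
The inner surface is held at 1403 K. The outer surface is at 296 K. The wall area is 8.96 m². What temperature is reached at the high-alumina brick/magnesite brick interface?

Model the wall as resistances in series:
R_high-alumina brick = L/(kA) = 0.11/(1.77×8.96) = 0.006936 K/W
R_magnesite brick = L/(kA) = 0.11/(4.39×8.96) = 0.002797 K/W
R_total = 0.009733 K/W;  Q = ΔT/R_total = 1107/0.009733 = 113700 W
T_interface = T_inner − Q·ΣR(inner→interface) = 1403 − 114000×0.006936

T ≈ 614 K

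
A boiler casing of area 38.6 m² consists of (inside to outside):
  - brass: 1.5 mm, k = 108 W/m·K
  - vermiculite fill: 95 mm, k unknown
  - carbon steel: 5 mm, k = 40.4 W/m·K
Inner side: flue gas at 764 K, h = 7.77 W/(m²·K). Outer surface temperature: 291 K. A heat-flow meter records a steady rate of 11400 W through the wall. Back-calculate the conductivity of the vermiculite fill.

Treating each layer as a thermal resistance in series:
R_inner film = 1/(h_i·A) = 1/(7.77×38.6) = 0.003334 K/W
R_brass = L/(kA) = 0.0015/(108×38.6) = 3.598×10^-7 K/W
R_carbon steel = L/(kA) = 0.005/(40.4×38.6) = 3.206×10^-6 K/W
Sum of known resistances R_other = 0.003338 K/W
Total R = ΔT/Q = 473/11400 = 0.04149 K/W
R_vermiculite fill = R_total − R_other = 0.03815 K/W
k = L/(R·A) = 0.095/(0.03815×38.6)

k ≈ 0.0645 W/(m·K)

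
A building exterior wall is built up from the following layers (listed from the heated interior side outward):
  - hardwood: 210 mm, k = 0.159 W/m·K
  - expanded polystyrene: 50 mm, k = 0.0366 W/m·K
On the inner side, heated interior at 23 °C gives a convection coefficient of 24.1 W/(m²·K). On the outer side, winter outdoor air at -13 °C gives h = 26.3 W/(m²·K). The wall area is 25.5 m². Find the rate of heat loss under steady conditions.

Q ≈ 332 W

Thermal resistances in series:
R_inner film = 1/(h_i·A) = 1/(24.1×25.5) = 0.001627 K/W
R_hardwood = L/(kA) = 0.21/(0.159×25.5) = 0.05179 K/W
R_expanded polystyrene = L/(kA) = 0.05/(0.0366×25.5) = 0.05357 K/W
R_outer film = 1/(h_o·A) = 1/(26.3×25.5) = 0.001491 K/W
R_total = 0.1085 K/W
Q = ΔT / R_total = 36 / 0.1085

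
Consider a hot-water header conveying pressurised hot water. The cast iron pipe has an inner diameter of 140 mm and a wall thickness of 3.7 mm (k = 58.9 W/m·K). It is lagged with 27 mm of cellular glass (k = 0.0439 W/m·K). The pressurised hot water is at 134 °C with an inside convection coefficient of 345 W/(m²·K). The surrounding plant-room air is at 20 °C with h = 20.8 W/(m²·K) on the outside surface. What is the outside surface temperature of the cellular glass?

T ≈ 27.1 °C

Treating each annulus and film as a series resistance:
R_inner film = 1/(h_i·2πr₁L) = 1/(345×2π×0.07×1) = 0.00659 K/W
R_cast iron pipe wall = ln(73.7/70)/(2π×58.9×1) = 1.392×10^-4 K/W
R_cellular glass = ln(100.7/73.7)/(2π×0.0439×1) = 1.132 K/W
R_outer film = 1/(h_o·2πr_oL) = 1/(20.8×2π×0.1007×1) = 0.07598 K/W
R_total = 1.214 K/W
Q = ΔT/R_total = 114/1.214
Q = 93.9 W/m
T_interface = T_inner − Q·ΣR(inner→interface) = 134 − 93.9×1.138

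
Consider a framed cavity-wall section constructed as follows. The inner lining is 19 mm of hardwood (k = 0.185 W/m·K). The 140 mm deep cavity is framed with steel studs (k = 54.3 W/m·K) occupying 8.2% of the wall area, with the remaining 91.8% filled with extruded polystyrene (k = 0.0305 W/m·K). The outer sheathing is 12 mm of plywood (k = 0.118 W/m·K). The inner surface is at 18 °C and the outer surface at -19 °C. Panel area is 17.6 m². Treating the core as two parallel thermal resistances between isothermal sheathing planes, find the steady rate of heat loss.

Sheathing layers in series; stud and cavity paths in parallel between them.
R_inner = 0.019/(0.185×17.6) = 0.005835 K/W
R_stud  = 0.14/(54.3×0.082×17.6) = 0.001786 K/W
R_cav   = 0.14/(0.0305×0.918×17.6) = 0.2841 K/W
1/R_core = 1/R_stud + 1/R_cav → R_core = 0.001775 K/W
R_outer = 0.012/(0.118×17.6) = 0.005778 K/W
R_total = 0.01339 K/W
Q = ΔT/R_total = 37/0.01339

Q ≈ 2760 W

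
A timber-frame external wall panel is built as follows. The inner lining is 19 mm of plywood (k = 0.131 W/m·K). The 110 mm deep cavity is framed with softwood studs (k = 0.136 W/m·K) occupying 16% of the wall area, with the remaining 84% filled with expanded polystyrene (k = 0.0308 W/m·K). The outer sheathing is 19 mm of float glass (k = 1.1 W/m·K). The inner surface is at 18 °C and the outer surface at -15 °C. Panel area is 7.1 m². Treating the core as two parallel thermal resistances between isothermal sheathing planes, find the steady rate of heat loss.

Sheathing layers in series; stud and cavity paths in parallel between them.
R_inner = 0.019/(0.131×7.1) = 0.02043 K/W
R_stud  = 0.11/(0.136×0.16×7.1) = 0.712 K/W
R_cav   = 0.11/(0.0308×0.84×7.1) = 0.5988 K/W
1/R_core = 1/R_stud + 1/R_cav → R_core = 0.3253 K/W
R_outer = 0.019/(1.1×7.1) = 0.002433 K/W
R_total = 0.3481 K/W
Q = ΔT/R_total = 33/0.3481

Q ≈ 94.8 W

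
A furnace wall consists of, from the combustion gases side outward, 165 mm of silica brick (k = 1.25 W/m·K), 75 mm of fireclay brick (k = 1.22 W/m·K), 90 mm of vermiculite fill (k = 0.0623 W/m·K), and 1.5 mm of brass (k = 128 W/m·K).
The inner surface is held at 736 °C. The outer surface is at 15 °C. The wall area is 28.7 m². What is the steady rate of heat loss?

Model the wall as resistances in series:
R_silica brick = L/(kA) = 0.165/(1.25×28.7) = 0.004599 K/W
R_fireclay brick = L/(kA) = 0.075/(1.22×28.7) = 0.002142 K/W
R_vermiculite fill = L/(kA) = 0.09/(0.0623×28.7) = 0.05034 K/W
R_brass = L/(kA) = 0.0015/(128×28.7) = 4.083×10^-7 K/W
R_total = 0.05708 K/W
Q = ΔT / R_total = 721 / 0.05708

Q ≈ 12600 W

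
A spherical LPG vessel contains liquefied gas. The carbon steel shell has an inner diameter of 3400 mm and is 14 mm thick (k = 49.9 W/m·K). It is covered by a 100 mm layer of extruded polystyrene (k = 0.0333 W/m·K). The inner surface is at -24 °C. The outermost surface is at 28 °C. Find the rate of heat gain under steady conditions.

Q ≈ 676 W

For a spherical shell R = (1/r₁ − 1/r₂)/(4πk); film R = 1/(h·4πr²). In series:
R_carbon steel shell = (1/1.7 − 1/1.714)/(4π×49.9) = 7.662×10^-6 K/W
R_extruded polystyrene = (1/1.714 − 1/1.814)/(4π×0.0333) = 0.07686 K/W
R_total = 0.07687 K/W
Q = ΔT/R_total = 52/0.07687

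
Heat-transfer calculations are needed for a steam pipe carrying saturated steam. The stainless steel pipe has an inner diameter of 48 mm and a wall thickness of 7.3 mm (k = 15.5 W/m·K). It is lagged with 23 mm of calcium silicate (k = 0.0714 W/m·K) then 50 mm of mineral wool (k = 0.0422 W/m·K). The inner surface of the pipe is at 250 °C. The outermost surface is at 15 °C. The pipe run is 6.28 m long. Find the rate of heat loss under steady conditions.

Q ≈ 400 W

Treating each annulus and film as a series resistance:
R_stainless steel pipe wall = ln(31.3/24)/(2π×15.5×6.28) = 4.342×10^-4 K/W
R_calcium silicate = ln(54.3/31.3)/(2π×0.0714×6.28) = 0.1955 K/W
R_mineral wool = ln(104.3/54.3)/(2π×0.0422×6.28) = 0.392 K/W
R_total = 0.588 K/W
Q = ΔT/R_total = 235/0.588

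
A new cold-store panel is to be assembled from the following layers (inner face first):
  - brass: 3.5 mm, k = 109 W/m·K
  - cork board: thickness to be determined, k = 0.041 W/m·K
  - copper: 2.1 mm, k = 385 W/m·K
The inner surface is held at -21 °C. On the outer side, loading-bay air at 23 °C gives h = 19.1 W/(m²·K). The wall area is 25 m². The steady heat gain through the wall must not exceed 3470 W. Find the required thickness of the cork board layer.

L ≈ 10.8 mm

Thermal resistances in series:
R_brass = L/(kA) = 0.0035/(109×25) = 1.284×10^-6 K/W
R_copper = L/(kA) = 0.0021/(385×25) = 2.182×10^-7 K/W
R_outer film = 1/(h_o·A) = 1/(19.1×25) = 0.002094 K/W
Sum of the known resistances R_other = 0.002096 K/W
Required total resistance R_tot = ΔT/Q_allow = 44/3470 = 0.01268 K/W
R_cork board = R_tot − R_other = 0.01058 K/W
L = R·k·A = 0.01058×0.041×25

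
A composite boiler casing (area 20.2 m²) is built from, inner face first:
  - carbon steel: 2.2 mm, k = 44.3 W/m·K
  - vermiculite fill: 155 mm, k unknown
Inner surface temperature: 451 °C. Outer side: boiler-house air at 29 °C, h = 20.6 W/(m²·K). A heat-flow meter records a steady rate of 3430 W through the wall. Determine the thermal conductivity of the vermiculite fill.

k ≈ 0.0636 W/(m·K)

Using the resistance-network approach (series):
R_carbon steel = L/(kA) = 0.0022/(44.3×20.2) = 2.458×10^-6 K/W
R_outer film = 1/(h_o·A) = 1/(20.6×20.2) = 0.002403 K/W
Sum of known resistances R_other = 0.002406 K/W
Total R = ΔT/Q = 422/3430 = 0.123 K/W
R_vermiculite fill = R_total − R_other = 0.1206 K/W
k = L/(R·A) = 0.155/(0.1206×20.2)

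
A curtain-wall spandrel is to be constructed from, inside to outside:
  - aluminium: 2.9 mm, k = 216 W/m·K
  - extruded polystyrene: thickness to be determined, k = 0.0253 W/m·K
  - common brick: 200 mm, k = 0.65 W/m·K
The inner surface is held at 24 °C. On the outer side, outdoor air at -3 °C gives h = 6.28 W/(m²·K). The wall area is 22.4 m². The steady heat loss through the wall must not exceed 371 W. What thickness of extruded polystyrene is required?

L ≈ 29.4 mm

Using the resistance-network approach (series):
R_aluminium = L/(kA) = 0.0029/(216×22.4) = 5.994×10^-7 K/W
R_common brick = L/(kA) = 0.2/(0.65×22.4) = 0.01374 K/W
R_outer film = 1/(h_o·A) = 1/(6.28×22.4) = 0.007109 K/W
Sum of the known resistances R_other = 0.02085 K/W
Required total resistance R_tot = ΔT/Q_allow = 27/371 = 0.07278 K/W
R_extruded polystyrene = R_tot − R_other = 0.05193 K/W
L = R·k·A = 0.05193×0.0253×22.4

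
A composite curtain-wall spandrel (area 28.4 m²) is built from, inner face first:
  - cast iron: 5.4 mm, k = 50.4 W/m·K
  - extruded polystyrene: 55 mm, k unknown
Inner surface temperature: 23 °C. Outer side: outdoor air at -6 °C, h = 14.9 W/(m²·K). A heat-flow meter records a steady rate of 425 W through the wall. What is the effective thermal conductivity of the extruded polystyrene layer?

k ≈ 0.0294 W/(m·K)

Series thermal resistances:
R_cast iron = L/(kA) = 0.0054/(50.4×28.4) = 3.773×10^-6 K/W
R_outer film = 1/(h_o·A) = 1/(14.9×28.4) = 0.002363 K/W
Sum of known resistances R_other = 0.002367 K/W
Total R = ΔT/Q = 29/425 = 0.06824 K/W
R_extruded polystyrene = R_total − R_other = 0.06587 K/W
k = L/(R·A) = 0.055/(0.06587×28.4)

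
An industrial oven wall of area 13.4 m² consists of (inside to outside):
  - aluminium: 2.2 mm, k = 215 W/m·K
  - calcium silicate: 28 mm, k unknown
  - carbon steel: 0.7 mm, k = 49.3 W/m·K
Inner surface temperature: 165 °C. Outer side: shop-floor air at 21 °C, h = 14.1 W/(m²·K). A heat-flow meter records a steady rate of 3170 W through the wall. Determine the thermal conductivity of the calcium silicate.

Treating each layer as a thermal resistance in series:
R_aluminium = L/(kA) = 0.0022/(215×13.4) = 7.636×10^-7 K/W
R_carbon steel = L/(kA) = 0.0007/(49.3×13.4) = 1.06×10^-6 K/W
R_outer film = 1/(h_o·A) = 1/(14.1×13.4) = 0.005293 K/W
Sum of known resistances R_other = 0.005295 K/W
Total R = ΔT/Q = 144/3170 = 0.04543 K/W
R_calcium silicate = R_total − R_other = 0.04013 K/W
k = L/(R·A) = 0.028/(0.04013×13.4)

k ≈ 0.0521 W/(m·K)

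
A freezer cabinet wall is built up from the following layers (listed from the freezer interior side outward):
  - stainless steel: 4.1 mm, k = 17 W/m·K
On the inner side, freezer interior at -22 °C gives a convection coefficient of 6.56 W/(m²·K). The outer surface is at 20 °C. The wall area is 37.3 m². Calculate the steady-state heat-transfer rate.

Q ≈ 10300 W

Thermal resistances in series:
R_inner film = 1/(h_i·A) = 1/(6.56×37.3) = 0.004087 K/W
R_stainless steel = L/(kA) = 0.0041/(17×37.3) = 6.466×10^-6 K/W
R_total = 0.004093 K/W
Q = ΔT / R_total = 42 / 0.004093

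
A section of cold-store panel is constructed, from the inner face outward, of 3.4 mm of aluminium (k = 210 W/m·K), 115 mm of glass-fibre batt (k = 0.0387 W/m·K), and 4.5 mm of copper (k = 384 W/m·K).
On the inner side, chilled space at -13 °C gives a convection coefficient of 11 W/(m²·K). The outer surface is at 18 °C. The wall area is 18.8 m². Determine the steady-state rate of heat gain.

Series thermal resistances:
R_inner film = 1/(h_i·A) = 1/(11×18.8) = 0.004836 K/W
R_aluminium = L/(kA) = 0.0034/(210×18.8) = 8.612×10^-7 K/W
R_glass-fibre batt = L/(kA) = 0.115/(0.0387×18.8) = 0.1581 K/W
R_copper = L/(kA) = 0.0045/(384×18.8) = 6.233×10^-7 K/W
R_total = 0.1629 K/W
Q = ΔT / R_total = 31 / 0.1629

Q ≈ 190 W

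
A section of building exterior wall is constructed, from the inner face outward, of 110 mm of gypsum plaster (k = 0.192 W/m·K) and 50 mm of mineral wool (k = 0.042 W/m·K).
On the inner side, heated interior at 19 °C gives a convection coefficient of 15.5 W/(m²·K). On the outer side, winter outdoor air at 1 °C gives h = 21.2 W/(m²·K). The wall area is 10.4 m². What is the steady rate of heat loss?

Model the wall as resistances in series:
R_inner film = 1/(h_i·A) = 1/(15.5×10.4) = 0.006203 K/W
R_gypsum plaster = L/(kA) = 0.11/(0.192×10.4) = 0.05509 K/W
R_mineral wool = L/(kA) = 0.05/(0.042×10.4) = 0.1145 K/W
R_outer film = 1/(h_o·A) = 1/(21.2×10.4) = 0.004536 K/W
R_total = 0.1803 K/W
Q = ΔT / R_total = 18 / 0.1803

Q ≈ 99.8 W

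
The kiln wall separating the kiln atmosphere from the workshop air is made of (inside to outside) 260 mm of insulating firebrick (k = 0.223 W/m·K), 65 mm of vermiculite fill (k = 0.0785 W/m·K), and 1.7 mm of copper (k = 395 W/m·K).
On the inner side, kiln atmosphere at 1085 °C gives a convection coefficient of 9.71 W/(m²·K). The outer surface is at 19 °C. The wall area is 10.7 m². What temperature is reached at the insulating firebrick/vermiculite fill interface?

Series thermal resistances:
R_inner film = 1/(h_i·A) = 1/(9.71×10.7) = 0.009625 K/W
R_insulating firebrick = L/(kA) = 0.26/(0.223×10.7) = 0.109 K/W
R_vermiculite fill = L/(kA) = 0.065/(0.0785×10.7) = 0.07739 K/W
R_copper = L/(kA) = 0.0017/(395×10.7) = 4.022×10^-7 K/W
R_total = 0.196 K/W;  Q = ΔT/R_total = 1066/0.196 = 5439 W
T_interface = T_inner − Q·ΣR(inner→interface) = 1085 − 5440×0.1186

T ≈ 440 °C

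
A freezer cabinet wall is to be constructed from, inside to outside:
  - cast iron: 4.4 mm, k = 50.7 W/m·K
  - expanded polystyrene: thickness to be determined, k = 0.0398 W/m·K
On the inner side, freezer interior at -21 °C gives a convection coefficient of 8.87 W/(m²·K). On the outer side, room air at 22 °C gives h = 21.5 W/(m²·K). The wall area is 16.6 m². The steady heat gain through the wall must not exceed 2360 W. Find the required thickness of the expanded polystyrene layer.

L ≈ 5.7 mm

Thermal resistances in series:
R_inner film = 1/(h_i·A) = 1/(8.87×16.6) = 0.006792 K/W
R_cast iron = L/(kA) = 0.0044/(50.7×16.6) = 5.228×10^-6 K/W
R_outer film = 1/(h_o·A) = 1/(21.5×16.6) = 0.002802 K/W
Sum of the known resistances R_other = 0.009599 K/W
Required total resistance R_tot = ΔT/Q_allow = 43/2360 = 0.01822 K/W
R_expanded polystyrene = R_tot − R_other = 0.008622 K/W
L = R·k·A = 0.008622×0.0398×16.6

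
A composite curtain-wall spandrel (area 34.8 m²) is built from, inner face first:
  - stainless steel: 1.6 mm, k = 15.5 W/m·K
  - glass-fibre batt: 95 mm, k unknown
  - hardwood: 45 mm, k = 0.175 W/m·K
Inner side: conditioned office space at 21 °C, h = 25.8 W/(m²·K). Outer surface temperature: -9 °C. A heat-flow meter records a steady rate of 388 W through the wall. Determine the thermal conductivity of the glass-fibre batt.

k ≈ 0.0397 W/(m·K)

Treating each layer as a thermal resistance in series:
R_inner film = 1/(h_i·A) = 1/(25.8×34.8) = 0.001114 K/W
R_stainless steel = L/(kA) = 0.0016/(15.5×34.8) = 2.966×10^-6 K/W
R_hardwood = L/(kA) = 0.045/(0.175×34.8) = 0.007389 K/W
Sum of known resistances R_other = 0.008506 K/W
Total R = ΔT/Q = 30/388 = 0.07732 K/W
R_glass-fibre batt = R_total − R_other = 0.06881 K/W
k = L/(R·A) = 0.095/(0.06881×34.8)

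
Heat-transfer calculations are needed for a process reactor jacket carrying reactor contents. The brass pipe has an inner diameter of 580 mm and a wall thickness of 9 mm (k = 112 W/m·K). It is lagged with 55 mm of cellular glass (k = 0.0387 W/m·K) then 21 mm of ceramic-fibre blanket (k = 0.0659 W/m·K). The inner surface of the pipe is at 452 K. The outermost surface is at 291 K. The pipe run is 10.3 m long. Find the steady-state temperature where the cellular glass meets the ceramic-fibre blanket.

Treating each annulus and film as a series resistance:
R_brass pipe wall = ln(299/290)/(2π×112×10.3) = 4.217×10^-6 K/W
R_cellular glass = ln(354/299)/(2π×0.0387×10.3) = 0.06742 K/W
R_ceramic-fibre blanket = ln(375/354)/(2π×0.0659×10.3) = 0.01351 K/W
R_total = 0.08094 K/W
Q = ΔT/R_total = 161/0.08094
Q = 1990 W
T_interface = T_inner − Q·ΣR(inner→interface) = 452 − 1990×0.06742

T ≈ 318 K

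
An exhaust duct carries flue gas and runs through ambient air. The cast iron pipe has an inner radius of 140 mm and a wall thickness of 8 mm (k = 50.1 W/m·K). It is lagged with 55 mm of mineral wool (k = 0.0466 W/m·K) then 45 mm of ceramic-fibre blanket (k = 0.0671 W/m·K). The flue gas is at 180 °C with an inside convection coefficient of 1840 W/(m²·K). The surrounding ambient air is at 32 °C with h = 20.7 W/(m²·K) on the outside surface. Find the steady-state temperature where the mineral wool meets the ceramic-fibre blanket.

For a radial system each layer contributes R = ln(r_out/r_in)/(2πkL); films add R = 1/(hA).
R_inner film = 1/(h_i·2πr₁L) = 1/(1840×2π×0.14×1) = 6.178×10^-4 K/W
R_cast iron pipe wall = ln(148/140)/(2π×50.1×1) = 1.765×10^-4 K/W
R_mineral wool = ln(203/148)/(2π×0.0466×1) = 1.079 K/W
R_ceramic-fibre blanket = ln(248/203)/(2π×0.0671×1) = 0.4749 K/W
R_outer film = 1/(h_o·2πr_oL) = 1/(20.7×2π×0.248×1) = 0.031 K/W
R_total = 1.586 K/W
Q = ΔT/R_total = 148/1.586
Q = 93.3 W/m
T_interface = T_inner − Q·ΣR(inner→interface) = 180 − 93.3×1.08

T ≈ 79.2 °C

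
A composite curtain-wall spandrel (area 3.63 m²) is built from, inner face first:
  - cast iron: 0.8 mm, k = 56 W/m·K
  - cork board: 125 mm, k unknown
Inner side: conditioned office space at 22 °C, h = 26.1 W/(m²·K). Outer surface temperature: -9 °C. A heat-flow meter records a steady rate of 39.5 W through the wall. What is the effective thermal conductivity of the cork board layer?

Model the wall as resistances in series:
R_inner film = 1/(h_i·A) = 1/(26.1×3.63) = 0.01055 K/W
R_cast iron = L/(kA) = 0.0008/(56×3.63) = 3.935×10^-6 K/W
Sum of known resistances R_other = 0.01056 K/W
Total R = ΔT/Q = 31/39.5 = 0.7848 K/W
R_cork board = R_total − R_other = 0.7743 K/W
k = L/(R·A) = 0.125/(0.7743×3.63)

k ≈ 0.0445 W/(m·K)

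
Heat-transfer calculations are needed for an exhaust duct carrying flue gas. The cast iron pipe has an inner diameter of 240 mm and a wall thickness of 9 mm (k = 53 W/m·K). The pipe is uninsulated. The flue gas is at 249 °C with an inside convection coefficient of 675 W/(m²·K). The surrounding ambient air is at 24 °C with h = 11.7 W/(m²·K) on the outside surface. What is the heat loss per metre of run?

q′ ≈ 2090 W/m

For a radial system each layer contributes R = ln(r_out/r_in)/(2πkL); films add R = 1/(hA).
R_inner film = 1/(h_i·2πr₁L) = 1/(675×2π×0.12×1) = 0.001965 K/W
R_cast iron pipe wall = ln(129/120)/(2π×53×1) = 2.172×10^-4 K/W
R_outer film = 1/(h_o·2πr_oL) = 1/(11.7×2π×0.129×1) = 0.1054 K/W
R_total = 0.1076 K/W
Q = ΔT/R_total = 225/0.1076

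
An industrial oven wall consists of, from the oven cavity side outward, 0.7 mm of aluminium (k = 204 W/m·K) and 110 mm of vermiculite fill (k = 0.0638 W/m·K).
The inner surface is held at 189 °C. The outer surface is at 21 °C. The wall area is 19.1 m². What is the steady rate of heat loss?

Q ≈ 1860 W

Series thermal resistances:
R_aluminium = L/(kA) = 0.0007/(204×19.1) = 1.797×10^-7 K/W
R_vermiculite fill = L/(kA) = 0.11/(0.0638×19.1) = 0.09027 K/W
R_total = 0.09027 K/W
Q = ΔT / R_total = 168 / 0.09027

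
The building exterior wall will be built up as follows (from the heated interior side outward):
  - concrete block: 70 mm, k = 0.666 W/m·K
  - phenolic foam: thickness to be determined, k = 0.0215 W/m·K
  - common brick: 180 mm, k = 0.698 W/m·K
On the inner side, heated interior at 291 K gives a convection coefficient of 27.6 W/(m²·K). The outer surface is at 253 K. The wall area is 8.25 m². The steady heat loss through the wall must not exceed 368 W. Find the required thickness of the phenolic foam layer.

L ≈ 9.73 mm

Model the wall as resistances in series:
R_inner film = 1/(h_i·A) = 1/(27.6×8.25) = 0.004392 K/W
R_concrete block = L/(kA) = 0.07/(0.666×8.25) = 0.01274 K/W
R_common brick = L/(kA) = 0.18/(0.698×8.25) = 0.03126 K/W
Sum of the known resistances R_other = 0.04839 K/W
Required total resistance R_tot = ΔT/Q_allow = 38/368 = 0.1033 K/W
R_phenolic foam = R_tot − R_other = 0.05487 K/W
L = R·k·A = 0.05487×0.0215×8.25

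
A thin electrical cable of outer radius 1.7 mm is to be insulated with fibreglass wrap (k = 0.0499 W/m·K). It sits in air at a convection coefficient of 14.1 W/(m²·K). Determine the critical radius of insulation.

For a cylinder r_cr = k/h = 0.0499/14.1
r_cr = 3.54 mm; since the bare radius (1.7 mm) is below r_cr, adding a thin layer of insulation will *increase* heat loss.

r_cr ≈ 3.54 mm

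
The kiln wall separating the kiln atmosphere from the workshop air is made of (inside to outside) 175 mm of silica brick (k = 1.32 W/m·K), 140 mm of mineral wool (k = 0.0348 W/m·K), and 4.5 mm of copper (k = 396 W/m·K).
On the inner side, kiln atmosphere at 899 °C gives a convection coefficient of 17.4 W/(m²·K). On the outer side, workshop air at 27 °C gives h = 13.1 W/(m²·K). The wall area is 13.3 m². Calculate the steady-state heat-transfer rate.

Q ≈ 2700 W

Using the resistance-network approach (series):
R_inner film = 1/(h_i·A) = 1/(17.4×13.3) = 0.004321 K/W
R_silica brick = L/(kA) = 0.175/(1.32×13.3) = 0.009968 K/W
R_mineral wool = L/(kA) = 0.14/(0.0348×13.3) = 0.3025 K/W
R_copper = L/(kA) = 0.0045/(396×13.3) = 8.544×10^-7 K/W
R_outer film = 1/(h_o·A) = 1/(13.1×13.3) = 0.00574 K/W
R_total = 0.3225 K/W
Q = ΔT / R_total = 872 / 0.3225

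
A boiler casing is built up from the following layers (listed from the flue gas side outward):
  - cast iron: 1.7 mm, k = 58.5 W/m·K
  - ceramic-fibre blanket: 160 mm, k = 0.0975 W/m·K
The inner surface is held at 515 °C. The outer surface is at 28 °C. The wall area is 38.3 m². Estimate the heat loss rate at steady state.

Q ≈ 11400 W

Series thermal resistances:
R_cast iron = L/(kA) = 0.0017/(58.5×38.3) = 7.587×10^-7 K/W
R_ceramic-fibre blanket = L/(kA) = 0.16/(0.0975×38.3) = 0.04285 K/W
R_total = 0.04285 K/W
Q = ΔT / R_total = 487 / 0.04285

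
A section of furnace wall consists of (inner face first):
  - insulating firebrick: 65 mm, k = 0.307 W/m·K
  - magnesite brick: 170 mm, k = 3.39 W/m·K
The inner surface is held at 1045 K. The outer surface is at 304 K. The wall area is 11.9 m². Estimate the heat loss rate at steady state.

Q ≈ 33700 W

Model the wall as resistances in series:
R_insulating firebrick = L/(kA) = 0.065/(0.307×11.9) = 0.01779 K/W
R_magnesite brick = L/(kA) = 0.17/(3.39×11.9) = 0.004214 K/W
R_total = 0.02201 K/W
Q = ΔT / R_total = 741 / 0.02201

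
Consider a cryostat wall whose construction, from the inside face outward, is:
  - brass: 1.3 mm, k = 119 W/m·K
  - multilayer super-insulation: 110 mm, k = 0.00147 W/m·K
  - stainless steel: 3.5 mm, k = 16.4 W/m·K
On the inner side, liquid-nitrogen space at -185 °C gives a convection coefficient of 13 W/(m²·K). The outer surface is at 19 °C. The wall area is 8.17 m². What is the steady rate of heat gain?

Q ≈ 22.2 W

Using the resistance-network approach (series):
R_inner film = 1/(h_i·A) = 1/(13×8.17) = 0.009415 K/W
R_brass = L/(kA) = 0.0013/(119×8.17) = 1.337×10^-6 K/W
R_multilayer super-insulation = L/(kA) = 0.11/(0.00147×8.17) = 9.159 K/W
R_stainless steel = L/(kA) = 0.0035/(16.4×8.17) = 2.612×10^-5 K/W
R_total = 9.169 K/W
Q = ΔT / R_total = 204 / 9.169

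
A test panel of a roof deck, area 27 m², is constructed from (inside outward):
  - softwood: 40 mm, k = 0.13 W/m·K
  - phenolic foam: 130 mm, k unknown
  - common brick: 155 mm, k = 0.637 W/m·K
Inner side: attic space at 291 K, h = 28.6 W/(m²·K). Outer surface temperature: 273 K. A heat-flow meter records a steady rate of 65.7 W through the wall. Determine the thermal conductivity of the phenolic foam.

Thermal resistances in series:
R_inner film = 1/(h_i·A) = 1/(28.6×27) = 0.001295 K/W
R_softwood = L/(kA) = 0.04/(0.13×27) = 0.0114 K/W
R_common brick = L/(kA) = 0.155/(0.637×27) = 0.009012 K/W
Sum of known resistances R_other = 0.0217 K/W
Total R = ΔT/Q = 18/65.7 = 0.274 K/W
R_phenolic foam = R_total − R_other = 0.2523 K/W
k = L/(R·A) = 0.13/(0.2523×27)

k ≈ 0.0191 W/(m·K)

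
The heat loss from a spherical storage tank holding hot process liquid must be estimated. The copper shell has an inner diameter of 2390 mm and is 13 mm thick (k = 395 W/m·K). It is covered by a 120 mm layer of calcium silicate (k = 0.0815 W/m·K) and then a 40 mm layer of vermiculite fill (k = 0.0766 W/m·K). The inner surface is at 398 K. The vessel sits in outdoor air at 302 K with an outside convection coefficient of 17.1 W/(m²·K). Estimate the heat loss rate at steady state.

Q ≈ 976 W

Spherical conduction: R = (1/r_in − 1/r_out)/(4πk) per layer; series-sum.
R_copper shell = (1/1.195 − 1/1.208)/(4π×395) = 1.814×10^-6 K/W
R_calcium silicate = (1/1.208 − 1/1.328)/(4π×0.0815) = 0.07304 K/W
R_vermiculite fill = (1/1.328 − 1/1.368)/(4π×0.0766) = 0.02287 K/W
R_outer film = 1/(h·4πr_o²) = 1/(17.1×4π×1.368²) = 0.002487 K/W
R_total = 0.0984 K/W
Q = ΔT/R_total = 96/0.0984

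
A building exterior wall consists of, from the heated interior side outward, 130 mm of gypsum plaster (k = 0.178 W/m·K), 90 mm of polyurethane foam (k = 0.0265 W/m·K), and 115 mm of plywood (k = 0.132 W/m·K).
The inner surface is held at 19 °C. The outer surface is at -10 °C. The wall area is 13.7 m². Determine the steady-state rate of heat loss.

Thermal resistances in series:
R_gypsum plaster = L/(kA) = 0.13/(0.178×13.7) = 0.05331 K/W
R_polyurethane foam = L/(kA) = 0.09/(0.0265×13.7) = 0.2479 K/W
R_plywood = L/(kA) = 0.115/(0.132×13.7) = 0.06359 K/W
R_total = 0.3648 K/W
Q = ΔT / R_total = 29 / 0.3648

Q ≈ 79.5 W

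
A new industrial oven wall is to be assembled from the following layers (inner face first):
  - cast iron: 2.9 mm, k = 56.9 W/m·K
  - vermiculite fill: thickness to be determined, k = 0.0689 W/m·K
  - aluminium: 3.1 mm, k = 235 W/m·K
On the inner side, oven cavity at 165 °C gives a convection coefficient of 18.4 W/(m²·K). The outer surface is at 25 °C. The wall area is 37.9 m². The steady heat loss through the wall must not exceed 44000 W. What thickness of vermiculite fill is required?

Series thermal resistances:
R_inner film = 1/(h_i·A) = 1/(18.4×37.9) = 0.001434 K/W
R_cast iron = L/(kA) = 0.0029/(56.9×37.9) = 1.345×10^-6 K/W
R_aluminium = L/(kA) = 0.0031/(235×37.9) = 3.481×10^-7 K/W
Sum of the known resistances R_other = 0.001436 K/W
Required total resistance R_tot = ΔT/Q_allow = 140/44000 = 0.003182 K/W
R_vermiculite fill = R_tot − R_other = 0.001746 K/W
L = R·k·A = 0.001746×0.0689×37.9

L ≈ 4.56 mm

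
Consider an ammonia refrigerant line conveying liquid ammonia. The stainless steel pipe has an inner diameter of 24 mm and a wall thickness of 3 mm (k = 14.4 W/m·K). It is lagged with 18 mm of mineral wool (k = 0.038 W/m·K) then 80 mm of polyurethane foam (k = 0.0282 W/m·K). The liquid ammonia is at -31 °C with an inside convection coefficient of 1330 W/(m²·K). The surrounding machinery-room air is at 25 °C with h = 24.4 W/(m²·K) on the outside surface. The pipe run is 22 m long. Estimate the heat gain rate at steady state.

Q ≈ 119 W

Per-layer cylindrical resistances, series-summed:
R_inner film = 1/(h_i·2πr₁L) = 1/(1330×2π×0.012×22) = 4.533×10^-4 K/W
R_stainless steel pipe wall = ln(15/12)/(2π×14.4×22) = 1.121×10^-4 K/W
R_mineral wool = ln(33/15)/(2π×0.038×22) = 0.1501 K/W
R_polyurethane foam = ln(113/33)/(2π×0.0282×22) = 0.3158 K/W
R_outer film = 1/(h_o·2πr_oL) = 1/(24.4×2π×0.113×22) = 0.002624 K/W
R_total = 0.4691 K/W
Q = ΔT/R_total = 56/0.4691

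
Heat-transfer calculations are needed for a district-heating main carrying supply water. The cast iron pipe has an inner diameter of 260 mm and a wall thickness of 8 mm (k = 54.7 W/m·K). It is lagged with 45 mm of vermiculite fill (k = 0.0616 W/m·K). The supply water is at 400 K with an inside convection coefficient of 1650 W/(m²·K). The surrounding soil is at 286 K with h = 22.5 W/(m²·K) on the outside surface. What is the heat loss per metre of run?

Per-layer cylindrical resistances, series-summed:
R_inner film = 1/(h_i·2πr₁L) = 1/(1650×2π×0.13×1) = 7.42×10^-4 K/W
R_cast iron pipe wall = ln(138/130)/(2π×54.7×1) = 1.738×10^-4 K/W
R_vermiculite fill = ln(183/138)/(2π×0.0616×1) = 0.7292 K/W
R_outer film = 1/(h_o·2πr_oL) = 1/(22.5×2π×0.183×1) = 0.03865 K/W
R_total = 0.7688 K/W
Q = ΔT/R_total = 114/0.7688

q′ ≈ 148 W/m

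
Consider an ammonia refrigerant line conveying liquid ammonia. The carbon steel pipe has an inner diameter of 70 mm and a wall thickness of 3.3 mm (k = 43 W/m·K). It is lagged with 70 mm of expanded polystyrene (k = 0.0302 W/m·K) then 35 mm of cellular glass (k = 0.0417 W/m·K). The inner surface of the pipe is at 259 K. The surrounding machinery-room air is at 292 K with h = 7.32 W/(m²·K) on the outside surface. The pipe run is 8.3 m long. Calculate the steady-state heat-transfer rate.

Q ≈ 40.9 W

Cylindrical conduction, so R = ln(r₂/r₁)/(2πkL) per layer, in series:
R_carbon steel pipe wall = ln(38.3/35)/(2π×43×8.3) = 4.018×10^-5 K/W
R_expanded polystyrene = ln(108.3/38.3)/(2π×0.0302×8.3) = 0.66 K/W
R_cellular glass = ln(143.3/108.3)/(2π×0.0417×8.3) = 0.1288 K/W
R_outer film = 1/(h_o·2πr_oL) = 1/(7.32×2π×0.1433×8.3) = 0.01828 K/W
R_total = 0.8071 K/W
Q = ΔT/R_total = 33/0.8071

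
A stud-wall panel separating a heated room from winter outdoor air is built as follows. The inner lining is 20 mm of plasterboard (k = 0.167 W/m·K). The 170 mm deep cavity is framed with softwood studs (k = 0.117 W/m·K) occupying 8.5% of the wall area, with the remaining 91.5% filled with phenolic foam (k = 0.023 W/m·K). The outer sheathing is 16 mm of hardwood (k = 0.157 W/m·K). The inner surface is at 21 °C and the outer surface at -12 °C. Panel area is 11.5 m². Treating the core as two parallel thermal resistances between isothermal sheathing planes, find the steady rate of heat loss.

Q ≈ 66.5 W

Sheathing layers in series; stud and cavity paths in parallel between them.
R_inner = 0.02/(0.167×11.5) = 0.01041 K/W
R_stud  = 0.17/(0.117×0.085×11.5) = 1.486 K/W
R_cav   = 0.17/(0.023×0.915×11.5) = 0.7024 K/W
1/R_core = 1/R_stud + 1/R_cav → R_core = 0.477 K/W
R_outer = 0.016/(0.157×11.5) = 0.008862 K/W
R_total = 0.4963 K/W
Q = ΔT/R_total = 33/0.4963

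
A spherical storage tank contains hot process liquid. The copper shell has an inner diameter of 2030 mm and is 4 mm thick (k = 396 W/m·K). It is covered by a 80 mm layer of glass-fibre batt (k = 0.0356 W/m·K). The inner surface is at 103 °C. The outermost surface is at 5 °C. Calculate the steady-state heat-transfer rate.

Q ≈ 614 W

Spherical conduction: R = (1/r_in − 1/r_out)/(4πk) per layer; series-sum.
R_copper shell = (1/1.015 − 1/1.019)/(4π×396) = 7.772×10^-7 K/W
R_glass-fibre batt = (1/1.019 − 1/1.099)/(4π×0.0356) = 0.1597 K/W
R_total = 0.1597 K/W
Q = ΔT/R_total = 98/0.1597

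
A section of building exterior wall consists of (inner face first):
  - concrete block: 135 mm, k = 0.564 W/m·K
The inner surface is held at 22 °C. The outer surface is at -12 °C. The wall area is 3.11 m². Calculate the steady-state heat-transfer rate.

Q ≈ 442 W

Thermal resistances in series:
R_concrete block = L/(kA) = 0.135/(0.564×3.11) = 0.07697 K/W
R_total = 0.07697 K/W
Q = ΔT / R_total = 34 / 0.07697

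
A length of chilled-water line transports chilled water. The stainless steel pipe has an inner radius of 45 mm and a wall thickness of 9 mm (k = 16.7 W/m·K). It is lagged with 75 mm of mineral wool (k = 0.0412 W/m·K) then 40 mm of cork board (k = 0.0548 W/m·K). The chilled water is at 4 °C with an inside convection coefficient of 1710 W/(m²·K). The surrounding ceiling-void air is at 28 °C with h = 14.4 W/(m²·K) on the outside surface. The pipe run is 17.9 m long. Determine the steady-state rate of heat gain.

Treating each annulus and film as a series resistance:
R_inner film = 1/(h_i·2πr₁L) = 1/(1710×2π×0.045×17.9) = 1.155×10^-4 K/W
R_stainless steel pipe wall = ln(54/45)/(2π×16.7×17.9) = 9.707×10^-5 K/W
R_mineral wool = ln(129/54)/(2π×0.0412×17.9) = 0.1879 K/W
R_cork board = ln(169/129)/(2π×0.0548×17.9) = 0.04382 K/W
R_outer film = 1/(h_o·2πr_oL) = 1/(14.4×2π×0.169×17.9) = 0.003654 K/W
R_total = 0.2356 K/W
Q = ΔT/R_total = 24/0.2356

Q ≈ 102 W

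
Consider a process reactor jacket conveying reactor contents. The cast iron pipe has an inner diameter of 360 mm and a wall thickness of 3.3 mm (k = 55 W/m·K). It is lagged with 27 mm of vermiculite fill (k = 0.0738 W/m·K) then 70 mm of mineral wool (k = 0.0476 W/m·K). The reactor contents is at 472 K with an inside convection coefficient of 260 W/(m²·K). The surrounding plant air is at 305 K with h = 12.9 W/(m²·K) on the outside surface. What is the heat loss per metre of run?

q′ ≈ 128 W/m

Cylindrical conduction, so R = ln(r₂/r₁)/(2πkL) per layer, in series:
R_inner film = 1/(h_i·2πr₁L) = 1/(260×2π×0.18×1) = 0.003401 K/W
R_cast iron pipe wall = ln(183.3/180)/(2π×55×1) = 5.257×10^-5 K/W
R_vermiculite fill = ln(210.3/183.3)/(2π×0.0738×1) = 0.2963 K/W
R_mineral wool = ln(280.3/210.3)/(2π×0.0476×1) = 0.9607 K/W
R_outer film = 1/(h_o·2πr_oL) = 1/(12.9×2π×0.2803×1) = 0.04402 K/W
R_total = 1.305 K/W
Q = ΔT/R_total = 167/1.305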